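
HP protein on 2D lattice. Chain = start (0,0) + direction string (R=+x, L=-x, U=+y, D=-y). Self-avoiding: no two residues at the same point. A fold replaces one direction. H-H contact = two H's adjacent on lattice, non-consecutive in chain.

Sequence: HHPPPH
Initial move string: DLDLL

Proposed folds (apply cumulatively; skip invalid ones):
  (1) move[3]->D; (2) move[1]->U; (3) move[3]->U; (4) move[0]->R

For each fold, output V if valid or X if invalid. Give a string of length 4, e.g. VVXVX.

Initial: DLDLL -> [(0, 0), (0, -1), (-1, -1), (-1, -2), (-2, -2), (-3, -2)]
Fold 1: move[3]->D => DLDDL VALID
Fold 2: move[1]->U => DUDDL INVALID (collision), skipped
Fold 3: move[3]->U => DLDUL INVALID (collision), skipped
Fold 4: move[0]->R => RLDDL INVALID (collision), skipped

Answer: VXXX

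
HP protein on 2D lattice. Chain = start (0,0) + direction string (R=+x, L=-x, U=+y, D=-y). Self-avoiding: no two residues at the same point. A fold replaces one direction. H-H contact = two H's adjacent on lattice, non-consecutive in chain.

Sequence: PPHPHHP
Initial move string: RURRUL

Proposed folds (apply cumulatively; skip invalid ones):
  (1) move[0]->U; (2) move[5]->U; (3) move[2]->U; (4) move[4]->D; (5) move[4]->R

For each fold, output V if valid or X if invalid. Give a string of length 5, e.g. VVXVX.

Initial: RURRUL -> [(0, 0), (1, 0), (1, 1), (2, 1), (3, 1), (3, 2), (2, 2)]
Fold 1: move[0]->U => UURRUL VALID
Fold 2: move[5]->U => UURRUU VALID
Fold 3: move[2]->U => UUURUU VALID
Fold 4: move[4]->D => UUURDU INVALID (collision), skipped
Fold 5: move[4]->R => UUURRU VALID

Answer: VVVXV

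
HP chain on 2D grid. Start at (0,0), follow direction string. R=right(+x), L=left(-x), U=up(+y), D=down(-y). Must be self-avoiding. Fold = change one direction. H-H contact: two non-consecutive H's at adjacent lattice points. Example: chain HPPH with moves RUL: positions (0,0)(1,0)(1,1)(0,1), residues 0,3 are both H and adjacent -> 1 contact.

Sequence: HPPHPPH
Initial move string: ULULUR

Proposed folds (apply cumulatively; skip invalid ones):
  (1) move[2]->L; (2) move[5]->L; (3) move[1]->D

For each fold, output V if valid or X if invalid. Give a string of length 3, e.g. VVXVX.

Answer: VVX

Derivation:
Initial: ULULUR -> [(0, 0), (0, 1), (-1, 1), (-1, 2), (-2, 2), (-2, 3), (-1, 3)]
Fold 1: move[2]->L => ULLLUR VALID
Fold 2: move[5]->L => ULLLUL VALID
Fold 3: move[1]->D => UDLLUL INVALID (collision), skipped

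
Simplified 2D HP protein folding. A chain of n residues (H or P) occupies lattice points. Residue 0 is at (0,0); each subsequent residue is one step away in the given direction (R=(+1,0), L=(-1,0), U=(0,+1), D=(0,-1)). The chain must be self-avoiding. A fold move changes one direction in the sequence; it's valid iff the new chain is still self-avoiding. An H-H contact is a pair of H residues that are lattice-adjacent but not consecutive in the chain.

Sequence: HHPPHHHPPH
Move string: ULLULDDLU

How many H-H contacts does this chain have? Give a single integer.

Positions: [(0, 0), (0, 1), (-1, 1), (-2, 1), (-2, 2), (-3, 2), (-3, 1), (-3, 0), (-4, 0), (-4, 1)]
H-H contact: residue 6 @(-3,1) - residue 9 @(-4, 1)

Answer: 1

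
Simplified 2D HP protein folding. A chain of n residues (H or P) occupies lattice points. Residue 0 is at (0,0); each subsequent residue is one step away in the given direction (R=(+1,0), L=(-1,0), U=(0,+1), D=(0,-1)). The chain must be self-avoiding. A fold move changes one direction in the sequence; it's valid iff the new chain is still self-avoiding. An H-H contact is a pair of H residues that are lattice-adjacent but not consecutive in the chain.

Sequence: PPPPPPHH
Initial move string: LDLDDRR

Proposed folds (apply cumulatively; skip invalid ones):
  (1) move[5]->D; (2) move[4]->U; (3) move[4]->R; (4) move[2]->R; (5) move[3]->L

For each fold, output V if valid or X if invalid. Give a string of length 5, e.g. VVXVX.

Answer: VXVVX

Derivation:
Initial: LDLDDRR -> [(0, 0), (-1, 0), (-1, -1), (-2, -1), (-2, -2), (-2, -3), (-1, -3), (0, -3)]
Fold 1: move[5]->D => LDLDDDR VALID
Fold 2: move[4]->U => LDLDUDR INVALID (collision), skipped
Fold 3: move[4]->R => LDLDRDR VALID
Fold 4: move[2]->R => LDRDRDR VALID
Fold 5: move[3]->L => LDRLRDR INVALID (collision), skipped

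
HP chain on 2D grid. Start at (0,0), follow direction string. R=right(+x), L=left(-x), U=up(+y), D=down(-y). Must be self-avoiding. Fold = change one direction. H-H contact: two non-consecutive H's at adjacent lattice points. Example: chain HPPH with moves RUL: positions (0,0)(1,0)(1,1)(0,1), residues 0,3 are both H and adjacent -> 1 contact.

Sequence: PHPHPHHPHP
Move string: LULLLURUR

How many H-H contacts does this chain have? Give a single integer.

Answer: 0

Derivation:
Positions: [(0, 0), (-1, 0), (-1, 1), (-2, 1), (-3, 1), (-4, 1), (-4, 2), (-3, 2), (-3, 3), (-2, 3)]
No H-H contacts found.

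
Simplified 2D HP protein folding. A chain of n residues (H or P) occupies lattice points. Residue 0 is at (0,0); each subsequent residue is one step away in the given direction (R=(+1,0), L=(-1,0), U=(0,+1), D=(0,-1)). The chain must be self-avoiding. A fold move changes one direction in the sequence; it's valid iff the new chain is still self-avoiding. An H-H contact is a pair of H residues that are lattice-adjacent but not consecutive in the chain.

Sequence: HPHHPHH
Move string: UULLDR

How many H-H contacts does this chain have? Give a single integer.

Positions: [(0, 0), (0, 1), (0, 2), (-1, 2), (-2, 2), (-2, 1), (-1, 1)]
H-H contact: residue 3 @(-1,2) - residue 6 @(-1, 1)

Answer: 1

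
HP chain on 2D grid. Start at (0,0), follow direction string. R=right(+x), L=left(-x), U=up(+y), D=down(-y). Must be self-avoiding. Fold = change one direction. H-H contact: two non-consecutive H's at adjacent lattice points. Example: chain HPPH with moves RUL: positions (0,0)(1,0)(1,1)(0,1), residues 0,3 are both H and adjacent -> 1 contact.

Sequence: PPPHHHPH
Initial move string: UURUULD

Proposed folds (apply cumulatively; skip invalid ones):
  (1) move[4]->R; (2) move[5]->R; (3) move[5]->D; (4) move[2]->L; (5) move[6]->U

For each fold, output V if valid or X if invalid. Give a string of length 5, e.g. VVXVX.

Initial: UURUULD -> [(0, 0), (0, 1), (0, 2), (1, 2), (1, 3), (1, 4), (0, 4), (0, 3)]
Fold 1: move[4]->R => UURURLD INVALID (collision), skipped
Fold 2: move[5]->R => UURUURD VALID
Fold 3: move[5]->D => UURUUDD INVALID (collision), skipped
Fold 4: move[2]->L => UULUURD VALID
Fold 5: move[6]->U => UULUURU VALID

Answer: XVXVV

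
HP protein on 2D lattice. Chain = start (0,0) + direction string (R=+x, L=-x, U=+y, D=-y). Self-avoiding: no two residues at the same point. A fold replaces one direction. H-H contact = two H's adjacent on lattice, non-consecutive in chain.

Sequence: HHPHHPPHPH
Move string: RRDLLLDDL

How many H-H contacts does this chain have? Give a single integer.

Positions: [(0, 0), (1, 0), (2, 0), (2, -1), (1, -1), (0, -1), (-1, -1), (-1, -2), (-1, -3), (-2, -3)]
H-H contact: residue 1 @(1,0) - residue 4 @(1, -1)

Answer: 1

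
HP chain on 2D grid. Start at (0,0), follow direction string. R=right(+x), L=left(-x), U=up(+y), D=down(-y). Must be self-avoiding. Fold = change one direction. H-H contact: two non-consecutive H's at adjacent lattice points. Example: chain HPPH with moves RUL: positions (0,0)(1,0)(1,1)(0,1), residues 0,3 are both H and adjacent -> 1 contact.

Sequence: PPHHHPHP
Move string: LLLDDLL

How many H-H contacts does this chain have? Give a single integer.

Positions: [(0, 0), (-1, 0), (-2, 0), (-3, 0), (-3, -1), (-3, -2), (-4, -2), (-5, -2)]
No H-H contacts found.

Answer: 0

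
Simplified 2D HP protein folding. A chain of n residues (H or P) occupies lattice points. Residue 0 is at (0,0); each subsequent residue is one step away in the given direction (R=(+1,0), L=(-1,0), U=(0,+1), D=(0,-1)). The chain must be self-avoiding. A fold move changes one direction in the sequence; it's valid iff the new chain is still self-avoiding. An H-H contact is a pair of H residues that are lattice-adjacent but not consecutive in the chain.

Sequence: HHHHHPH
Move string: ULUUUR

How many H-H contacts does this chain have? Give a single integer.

Positions: [(0, 0), (0, 1), (-1, 1), (-1, 2), (-1, 3), (-1, 4), (0, 4)]
No H-H contacts found.

Answer: 0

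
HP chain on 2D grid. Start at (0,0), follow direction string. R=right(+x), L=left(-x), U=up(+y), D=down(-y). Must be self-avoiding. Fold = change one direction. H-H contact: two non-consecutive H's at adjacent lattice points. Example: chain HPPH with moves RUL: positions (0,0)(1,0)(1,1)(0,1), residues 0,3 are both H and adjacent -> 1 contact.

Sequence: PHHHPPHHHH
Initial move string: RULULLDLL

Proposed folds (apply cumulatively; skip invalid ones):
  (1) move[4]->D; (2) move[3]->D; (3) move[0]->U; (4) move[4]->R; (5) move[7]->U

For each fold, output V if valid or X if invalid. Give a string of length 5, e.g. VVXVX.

Answer: XXVXX

Derivation:
Initial: RULULLDLL -> [(0, 0), (1, 0), (1, 1), (0, 1), (0, 2), (-1, 2), (-2, 2), (-2, 1), (-3, 1), (-4, 1)]
Fold 1: move[4]->D => RULUDLDLL INVALID (collision), skipped
Fold 2: move[3]->D => RULDLLDLL INVALID (collision), skipped
Fold 3: move[0]->U => UULULLDLL VALID
Fold 4: move[4]->R => UULURLDLL INVALID (collision), skipped
Fold 5: move[7]->U => UULULLDUL INVALID (collision), skipped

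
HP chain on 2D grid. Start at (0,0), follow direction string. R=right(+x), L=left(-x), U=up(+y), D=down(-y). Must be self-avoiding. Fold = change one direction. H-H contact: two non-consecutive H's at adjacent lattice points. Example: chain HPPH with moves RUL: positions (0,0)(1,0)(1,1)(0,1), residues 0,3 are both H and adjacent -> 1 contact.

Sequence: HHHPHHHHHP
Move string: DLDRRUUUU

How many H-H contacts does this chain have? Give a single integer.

Positions: [(0, 0), (0, -1), (-1, -1), (-1, -2), (0, -2), (1, -2), (1, -1), (1, 0), (1, 1), (1, 2)]
H-H contact: residue 0 @(0,0) - residue 7 @(1, 0)
H-H contact: residue 1 @(0,-1) - residue 6 @(1, -1)
H-H contact: residue 1 @(0,-1) - residue 4 @(0, -2)

Answer: 3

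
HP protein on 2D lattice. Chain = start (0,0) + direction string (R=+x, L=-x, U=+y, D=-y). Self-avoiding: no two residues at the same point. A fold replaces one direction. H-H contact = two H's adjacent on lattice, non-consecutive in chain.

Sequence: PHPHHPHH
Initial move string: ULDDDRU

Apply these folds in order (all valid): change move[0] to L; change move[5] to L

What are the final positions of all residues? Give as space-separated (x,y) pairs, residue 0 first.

Answer: (0,0) (-1,0) (-2,0) (-2,-1) (-2,-2) (-2,-3) (-3,-3) (-3,-2)

Derivation:
Initial moves: ULDDDRU
Fold: move[0]->L => LLDDDRU (positions: [(0, 0), (-1, 0), (-2, 0), (-2, -1), (-2, -2), (-2, -3), (-1, -3), (-1, -2)])
Fold: move[5]->L => LLDDDLU (positions: [(0, 0), (-1, 0), (-2, 0), (-2, -1), (-2, -2), (-2, -3), (-3, -3), (-3, -2)])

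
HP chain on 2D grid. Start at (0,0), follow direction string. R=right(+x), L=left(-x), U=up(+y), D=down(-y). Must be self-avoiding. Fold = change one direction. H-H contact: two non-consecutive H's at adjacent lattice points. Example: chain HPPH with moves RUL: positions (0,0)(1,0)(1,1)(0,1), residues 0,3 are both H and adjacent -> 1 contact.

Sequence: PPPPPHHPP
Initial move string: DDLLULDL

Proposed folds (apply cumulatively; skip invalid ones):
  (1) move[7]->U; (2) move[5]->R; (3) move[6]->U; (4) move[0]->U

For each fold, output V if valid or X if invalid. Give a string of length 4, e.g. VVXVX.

Initial: DDLLULDL -> [(0, 0), (0, -1), (0, -2), (-1, -2), (-2, -2), (-2, -1), (-3, -1), (-3, -2), (-4, -2)]
Fold 1: move[7]->U => DDLLULDU INVALID (collision), skipped
Fold 2: move[5]->R => DDLLURDL INVALID (collision), skipped
Fold 3: move[6]->U => DDLLULUL VALID
Fold 4: move[0]->U => UDLLULUL INVALID (collision), skipped

Answer: XXVX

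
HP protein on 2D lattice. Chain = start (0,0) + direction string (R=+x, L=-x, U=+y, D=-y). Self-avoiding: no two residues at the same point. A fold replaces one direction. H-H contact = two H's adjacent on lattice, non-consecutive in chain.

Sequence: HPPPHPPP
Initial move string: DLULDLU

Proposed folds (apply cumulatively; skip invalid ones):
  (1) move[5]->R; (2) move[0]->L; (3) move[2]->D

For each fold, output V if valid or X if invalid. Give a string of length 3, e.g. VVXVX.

Answer: XVV

Derivation:
Initial: DLULDLU -> [(0, 0), (0, -1), (-1, -1), (-1, 0), (-2, 0), (-2, -1), (-3, -1), (-3, 0)]
Fold 1: move[5]->R => DLULDRU INVALID (collision), skipped
Fold 2: move[0]->L => LLULDLU VALID
Fold 3: move[2]->D => LLDLDLU VALID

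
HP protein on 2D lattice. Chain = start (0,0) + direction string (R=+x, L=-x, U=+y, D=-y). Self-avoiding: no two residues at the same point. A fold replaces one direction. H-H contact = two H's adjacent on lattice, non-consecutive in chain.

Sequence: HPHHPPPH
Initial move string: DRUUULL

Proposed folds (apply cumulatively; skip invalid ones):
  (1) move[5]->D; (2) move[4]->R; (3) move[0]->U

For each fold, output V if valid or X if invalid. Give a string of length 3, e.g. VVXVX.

Initial: DRUUULL -> [(0, 0), (0, -1), (1, -1), (1, 0), (1, 1), (1, 2), (0, 2), (-1, 2)]
Fold 1: move[5]->D => DRUUUDL INVALID (collision), skipped
Fold 2: move[4]->R => DRUURLL INVALID (collision), skipped
Fold 3: move[0]->U => URUUULL VALID

Answer: XXV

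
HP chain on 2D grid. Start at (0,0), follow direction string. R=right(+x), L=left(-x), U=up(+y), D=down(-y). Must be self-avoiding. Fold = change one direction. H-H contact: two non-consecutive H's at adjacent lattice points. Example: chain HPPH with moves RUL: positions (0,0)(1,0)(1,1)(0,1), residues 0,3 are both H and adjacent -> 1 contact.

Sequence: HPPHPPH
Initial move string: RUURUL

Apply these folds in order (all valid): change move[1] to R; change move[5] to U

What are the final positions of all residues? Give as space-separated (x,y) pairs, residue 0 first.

Answer: (0,0) (1,0) (2,0) (2,1) (3,1) (3,2) (3,3)

Derivation:
Initial moves: RUURUL
Fold: move[1]->R => RRURUL (positions: [(0, 0), (1, 0), (2, 0), (2, 1), (3, 1), (3, 2), (2, 2)])
Fold: move[5]->U => RRURUU (positions: [(0, 0), (1, 0), (2, 0), (2, 1), (3, 1), (3, 2), (3, 3)])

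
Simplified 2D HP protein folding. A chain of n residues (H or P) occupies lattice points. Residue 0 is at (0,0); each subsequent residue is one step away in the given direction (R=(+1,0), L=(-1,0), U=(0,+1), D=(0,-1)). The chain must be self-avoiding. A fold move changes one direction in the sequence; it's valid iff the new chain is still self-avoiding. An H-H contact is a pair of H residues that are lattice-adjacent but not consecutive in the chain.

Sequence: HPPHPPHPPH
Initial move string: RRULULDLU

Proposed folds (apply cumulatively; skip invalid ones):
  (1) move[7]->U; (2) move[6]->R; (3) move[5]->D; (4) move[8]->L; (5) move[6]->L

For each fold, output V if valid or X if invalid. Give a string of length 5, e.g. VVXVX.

Initial: RRULULDLU -> [(0, 0), (1, 0), (2, 0), (2, 1), (1, 1), (1, 2), (0, 2), (0, 1), (-1, 1), (-1, 2)]
Fold 1: move[7]->U => RRULULDUU INVALID (collision), skipped
Fold 2: move[6]->R => RRULULRLU INVALID (collision), skipped
Fold 3: move[5]->D => RRULUDDLU INVALID (collision), skipped
Fold 4: move[8]->L => RRULULDLL VALID
Fold 5: move[6]->L => RRULULLLL VALID

Answer: XXXVV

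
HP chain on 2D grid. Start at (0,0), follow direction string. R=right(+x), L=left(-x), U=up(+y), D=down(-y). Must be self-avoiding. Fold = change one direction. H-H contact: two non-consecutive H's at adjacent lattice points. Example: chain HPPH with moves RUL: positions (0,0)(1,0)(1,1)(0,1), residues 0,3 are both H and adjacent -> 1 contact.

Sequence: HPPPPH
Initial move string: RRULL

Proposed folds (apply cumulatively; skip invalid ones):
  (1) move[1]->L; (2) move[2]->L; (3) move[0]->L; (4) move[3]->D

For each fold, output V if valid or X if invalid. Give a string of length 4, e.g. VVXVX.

Initial: RRULL -> [(0, 0), (1, 0), (2, 0), (2, 1), (1, 1), (0, 1)]
Fold 1: move[1]->L => RLULL INVALID (collision), skipped
Fold 2: move[2]->L => RRLLL INVALID (collision), skipped
Fold 3: move[0]->L => LRULL INVALID (collision), skipped
Fold 4: move[3]->D => RRUDL INVALID (collision), skipped

Answer: XXXX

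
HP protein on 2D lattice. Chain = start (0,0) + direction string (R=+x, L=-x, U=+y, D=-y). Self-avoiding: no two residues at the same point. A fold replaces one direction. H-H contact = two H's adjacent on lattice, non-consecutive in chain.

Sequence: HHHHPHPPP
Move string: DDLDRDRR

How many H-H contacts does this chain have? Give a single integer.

Positions: [(0, 0), (0, -1), (0, -2), (-1, -2), (-1, -3), (0, -3), (0, -4), (1, -4), (2, -4)]
H-H contact: residue 2 @(0,-2) - residue 5 @(0, -3)

Answer: 1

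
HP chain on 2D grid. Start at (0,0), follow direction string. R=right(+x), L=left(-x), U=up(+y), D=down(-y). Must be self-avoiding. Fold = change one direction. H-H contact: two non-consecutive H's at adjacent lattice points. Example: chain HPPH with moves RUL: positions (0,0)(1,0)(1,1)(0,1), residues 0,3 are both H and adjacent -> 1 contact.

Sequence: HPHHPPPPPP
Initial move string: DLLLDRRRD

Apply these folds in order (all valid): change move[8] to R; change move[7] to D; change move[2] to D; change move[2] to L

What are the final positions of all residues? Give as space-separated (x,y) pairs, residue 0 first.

Answer: (0,0) (0,-1) (-1,-1) (-2,-1) (-3,-1) (-3,-2) (-2,-2) (-1,-2) (-1,-3) (0,-3)

Derivation:
Initial moves: DLLLDRRRD
Fold: move[8]->R => DLLLDRRRR (positions: [(0, 0), (0, -1), (-1, -1), (-2, -1), (-3, -1), (-3, -2), (-2, -2), (-1, -2), (0, -2), (1, -2)])
Fold: move[7]->D => DLLLDRRDR (positions: [(0, 0), (0, -1), (-1, -1), (-2, -1), (-3, -1), (-3, -2), (-2, -2), (-1, -2), (-1, -3), (0, -3)])
Fold: move[2]->D => DLDLDRRDR (positions: [(0, 0), (0, -1), (-1, -1), (-1, -2), (-2, -2), (-2, -3), (-1, -3), (0, -3), (0, -4), (1, -4)])
Fold: move[2]->L => DLLLDRRDR (positions: [(0, 0), (0, -1), (-1, -1), (-2, -1), (-3, -1), (-3, -2), (-2, -2), (-1, -2), (-1, -3), (0, -3)])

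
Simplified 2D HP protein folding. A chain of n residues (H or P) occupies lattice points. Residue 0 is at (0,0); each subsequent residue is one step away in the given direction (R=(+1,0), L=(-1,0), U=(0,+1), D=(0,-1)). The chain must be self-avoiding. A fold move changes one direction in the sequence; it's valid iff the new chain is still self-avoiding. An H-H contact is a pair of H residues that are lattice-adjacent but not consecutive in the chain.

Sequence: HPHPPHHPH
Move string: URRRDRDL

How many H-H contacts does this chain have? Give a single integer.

Positions: [(0, 0), (0, 1), (1, 1), (2, 1), (3, 1), (3, 0), (4, 0), (4, -1), (3, -1)]
H-H contact: residue 5 @(3,0) - residue 8 @(3, -1)

Answer: 1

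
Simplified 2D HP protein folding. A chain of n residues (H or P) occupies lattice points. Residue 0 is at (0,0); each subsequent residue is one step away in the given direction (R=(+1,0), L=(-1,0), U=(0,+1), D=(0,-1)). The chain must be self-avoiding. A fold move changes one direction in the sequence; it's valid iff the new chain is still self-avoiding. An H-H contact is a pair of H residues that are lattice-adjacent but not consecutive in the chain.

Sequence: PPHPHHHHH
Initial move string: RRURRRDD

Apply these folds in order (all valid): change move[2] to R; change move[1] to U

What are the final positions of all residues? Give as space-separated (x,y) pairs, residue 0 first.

Initial moves: RRURRRDD
Fold: move[2]->R => RRRRRRDD (positions: [(0, 0), (1, 0), (2, 0), (3, 0), (4, 0), (5, 0), (6, 0), (6, -1), (6, -2)])
Fold: move[1]->U => RURRRRDD (positions: [(0, 0), (1, 0), (1, 1), (2, 1), (3, 1), (4, 1), (5, 1), (5, 0), (5, -1)])

Answer: (0,0) (1,0) (1,1) (2,1) (3,1) (4,1) (5,1) (5,0) (5,-1)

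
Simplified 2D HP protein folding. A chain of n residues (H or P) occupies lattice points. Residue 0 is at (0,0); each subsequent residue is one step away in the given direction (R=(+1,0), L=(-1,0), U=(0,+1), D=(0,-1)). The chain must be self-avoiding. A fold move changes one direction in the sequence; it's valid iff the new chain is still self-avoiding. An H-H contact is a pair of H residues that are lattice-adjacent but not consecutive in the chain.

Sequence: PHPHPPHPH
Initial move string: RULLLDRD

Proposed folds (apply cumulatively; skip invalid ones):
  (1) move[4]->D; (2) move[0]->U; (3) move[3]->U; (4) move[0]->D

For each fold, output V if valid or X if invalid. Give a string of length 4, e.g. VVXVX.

Answer: VVXX

Derivation:
Initial: RULLLDRD -> [(0, 0), (1, 0), (1, 1), (0, 1), (-1, 1), (-2, 1), (-2, 0), (-1, 0), (-1, -1)]
Fold 1: move[4]->D => RULLDDRD VALID
Fold 2: move[0]->U => UULLDDRD VALID
Fold 3: move[3]->U => UULUDDRD INVALID (collision), skipped
Fold 4: move[0]->D => DULLDDRD INVALID (collision), skipped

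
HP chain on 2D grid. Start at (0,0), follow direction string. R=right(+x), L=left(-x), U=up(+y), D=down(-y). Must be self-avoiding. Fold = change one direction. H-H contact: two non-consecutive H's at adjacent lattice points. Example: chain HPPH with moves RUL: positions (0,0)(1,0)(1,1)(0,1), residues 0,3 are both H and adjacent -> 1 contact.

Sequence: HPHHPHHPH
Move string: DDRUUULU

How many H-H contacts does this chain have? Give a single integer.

Positions: [(0, 0), (0, -1), (0, -2), (1, -2), (1, -1), (1, 0), (1, 1), (0, 1), (0, 2)]
H-H contact: residue 0 @(0,0) - residue 5 @(1, 0)

Answer: 1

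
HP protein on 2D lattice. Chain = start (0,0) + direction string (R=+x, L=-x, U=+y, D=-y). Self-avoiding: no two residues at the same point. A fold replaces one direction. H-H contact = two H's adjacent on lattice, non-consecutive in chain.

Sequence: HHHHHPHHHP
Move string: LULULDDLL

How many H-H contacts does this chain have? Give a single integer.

Positions: [(0, 0), (-1, 0), (-1, 1), (-2, 1), (-2, 2), (-3, 2), (-3, 1), (-3, 0), (-4, 0), (-5, 0)]
H-H contact: residue 3 @(-2,1) - residue 6 @(-3, 1)

Answer: 1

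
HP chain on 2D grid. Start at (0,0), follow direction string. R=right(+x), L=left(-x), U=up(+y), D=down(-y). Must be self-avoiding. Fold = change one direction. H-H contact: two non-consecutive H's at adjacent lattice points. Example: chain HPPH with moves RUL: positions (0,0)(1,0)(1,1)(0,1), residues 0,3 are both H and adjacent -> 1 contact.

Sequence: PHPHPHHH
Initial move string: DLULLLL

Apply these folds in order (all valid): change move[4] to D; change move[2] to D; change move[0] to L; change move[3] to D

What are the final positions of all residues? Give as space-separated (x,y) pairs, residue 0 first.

Initial moves: DLULLLL
Fold: move[4]->D => DLULDLL (positions: [(0, 0), (0, -1), (-1, -1), (-1, 0), (-2, 0), (-2, -1), (-3, -1), (-4, -1)])
Fold: move[2]->D => DLDLDLL (positions: [(0, 0), (0, -1), (-1, -1), (-1, -2), (-2, -2), (-2, -3), (-3, -3), (-4, -3)])
Fold: move[0]->L => LLDLDLL (positions: [(0, 0), (-1, 0), (-2, 0), (-2, -1), (-3, -1), (-3, -2), (-4, -2), (-5, -2)])
Fold: move[3]->D => LLDDDLL (positions: [(0, 0), (-1, 0), (-2, 0), (-2, -1), (-2, -2), (-2, -3), (-3, -3), (-4, -3)])

Answer: (0,0) (-1,0) (-2,0) (-2,-1) (-2,-2) (-2,-3) (-3,-3) (-4,-3)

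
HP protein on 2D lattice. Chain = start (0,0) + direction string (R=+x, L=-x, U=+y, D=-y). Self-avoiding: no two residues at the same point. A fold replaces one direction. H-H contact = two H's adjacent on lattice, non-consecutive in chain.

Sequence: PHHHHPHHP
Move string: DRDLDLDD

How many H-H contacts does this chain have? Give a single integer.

Answer: 1

Derivation:
Positions: [(0, 0), (0, -1), (1, -1), (1, -2), (0, -2), (0, -3), (-1, -3), (-1, -4), (-1, -5)]
H-H contact: residue 1 @(0,-1) - residue 4 @(0, -2)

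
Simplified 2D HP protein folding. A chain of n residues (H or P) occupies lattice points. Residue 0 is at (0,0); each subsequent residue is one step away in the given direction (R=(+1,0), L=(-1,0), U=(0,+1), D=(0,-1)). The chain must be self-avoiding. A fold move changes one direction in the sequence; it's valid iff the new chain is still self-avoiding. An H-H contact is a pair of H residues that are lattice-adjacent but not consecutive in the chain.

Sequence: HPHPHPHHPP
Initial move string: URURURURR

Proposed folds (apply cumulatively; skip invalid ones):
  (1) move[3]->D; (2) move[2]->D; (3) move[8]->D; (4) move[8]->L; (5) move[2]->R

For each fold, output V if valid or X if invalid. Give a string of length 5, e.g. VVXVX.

Answer: XVVXV

Derivation:
Initial: URURURURR -> [(0, 0), (0, 1), (1, 1), (1, 2), (2, 2), (2, 3), (3, 3), (3, 4), (4, 4), (5, 4)]
Fold 1: move[3]->D => URUDURURR INVALID (collision), skipped
Fold 2: move[2]->D => URDRURURR VALID
Fold 3: move[8]->D => URDRURURD VALID
Fold 4: move[8]->L => URDRURURL INVALID (collision), skipped
Fold 5: move[2]->R => URRRURURD VALID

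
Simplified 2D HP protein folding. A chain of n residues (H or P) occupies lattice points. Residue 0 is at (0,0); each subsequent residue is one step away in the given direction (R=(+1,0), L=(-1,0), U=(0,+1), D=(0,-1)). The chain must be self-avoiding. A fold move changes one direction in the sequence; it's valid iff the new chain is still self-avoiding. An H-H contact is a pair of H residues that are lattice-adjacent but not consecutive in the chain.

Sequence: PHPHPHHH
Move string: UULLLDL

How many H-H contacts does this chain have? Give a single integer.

Positions: [(0, 0), (0, 1), (0, 2), (-1, 2), (-2, 2), (-3, 2), (-3, 1), (-4, 1)]
No H-H contacts found.

Answer: 0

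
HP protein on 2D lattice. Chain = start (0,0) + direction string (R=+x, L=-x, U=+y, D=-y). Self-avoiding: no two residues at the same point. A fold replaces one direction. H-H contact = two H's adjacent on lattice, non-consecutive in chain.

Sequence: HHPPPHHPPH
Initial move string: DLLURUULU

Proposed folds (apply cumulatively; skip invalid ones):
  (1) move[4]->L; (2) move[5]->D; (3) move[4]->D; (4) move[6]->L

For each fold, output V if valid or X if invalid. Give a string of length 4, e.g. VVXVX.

Answer: VXXV

Derivation:
Initial: DLLURUULU -> [(0, 0), (0, -1), (-1, -1), (-2, -1), (-2, 0), (-1, 0), (-1, 1), (-1, 2), (-2, 2), (-2, 3)]
Fold 1: move[4]->L => DLLULUULU VALID
Fold 2: move[5]->D => DLLULDULU INVALID (collision), skipped
Fold 3: move[4]->D => DLLUDUULU INVALID (collision), skipped
Fold 4: move[6]->L => DLLULULLU VALID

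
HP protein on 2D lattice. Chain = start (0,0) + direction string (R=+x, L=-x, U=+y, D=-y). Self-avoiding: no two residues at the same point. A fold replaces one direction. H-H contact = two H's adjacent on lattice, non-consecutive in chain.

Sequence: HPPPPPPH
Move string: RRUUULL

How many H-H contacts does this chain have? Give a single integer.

Answer: 0

Derivation:
Positions: [(0, 0), (1, 0), (2, 0), (2, 1), (2, 2), (2, 3), (1, 3), (0, 3)]
No H-H contacts found.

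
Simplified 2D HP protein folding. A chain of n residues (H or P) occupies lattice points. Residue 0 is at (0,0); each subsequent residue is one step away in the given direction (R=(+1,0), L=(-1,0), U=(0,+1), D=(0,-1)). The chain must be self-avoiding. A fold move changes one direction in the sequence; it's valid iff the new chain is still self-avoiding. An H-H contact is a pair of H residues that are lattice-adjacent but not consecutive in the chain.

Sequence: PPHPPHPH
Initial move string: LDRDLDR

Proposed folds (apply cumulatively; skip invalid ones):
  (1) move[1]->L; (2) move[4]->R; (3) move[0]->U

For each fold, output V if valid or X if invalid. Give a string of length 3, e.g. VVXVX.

Initial: LDRDLDR -> [(0, 0), (-1, 0), (-1, -1), (0, -1), (0, -2), (-1, -2), (-1, -3), (0, -3)]
Fold 1: move[1]->L => LLRDLDR INVALID (collision), skipped
Fold 2: move[4]->R => LDRDRDR VALID
Fold 3: move[0]->U => UDRDRDR INVALID (collision), skipped

Answer: XVX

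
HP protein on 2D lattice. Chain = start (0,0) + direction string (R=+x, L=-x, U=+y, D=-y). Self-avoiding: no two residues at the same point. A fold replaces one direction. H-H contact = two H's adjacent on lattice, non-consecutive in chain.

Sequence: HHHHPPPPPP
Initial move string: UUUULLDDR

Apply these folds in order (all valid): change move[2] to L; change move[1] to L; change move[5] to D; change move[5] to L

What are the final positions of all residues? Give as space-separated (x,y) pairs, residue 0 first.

Answer: (0,0) (0,1) (-1,1) (-2,1) (-2,2) (-3,2) (-4,2) (-4,1) (-4,0) (-3,0)

Derivation:
Initial moves: UUUULLDDR
Fold: move[2]->L => UULULLDDR (positions: [(0, 0), (0, 1), (0, 2), (-1, 2), (-1, 3), (-2, 3), (-3, 3), (-3, 2), (-3, 1), (-2, 1)])
Fold: move[1]->L => ULLULLDDR (positions: [(0, 0), (0, 1), (-1, 1), (-2, 1), (-2, 2), (-3, 2), (-4, 2), (-4, 1), (-4, 0), (-3, 0)])
Fold: move[5]->D => ULLULDDDR (positions: [(0, 0), (0, 1), (-1, 1), (-2, 1), (-2, 2), (-3, 2), (-3, 1), (-3, 0), (-3, -1), (-2, -1)])
Fold: move[5]->L => ULLULLDDR (positions: [(0, 0), (0, 1), (-1, 1), (-2, 1), (-2, 2), (-3, 2), (-4, 2), (-4, 1), (-4, 0), (-3, 0)])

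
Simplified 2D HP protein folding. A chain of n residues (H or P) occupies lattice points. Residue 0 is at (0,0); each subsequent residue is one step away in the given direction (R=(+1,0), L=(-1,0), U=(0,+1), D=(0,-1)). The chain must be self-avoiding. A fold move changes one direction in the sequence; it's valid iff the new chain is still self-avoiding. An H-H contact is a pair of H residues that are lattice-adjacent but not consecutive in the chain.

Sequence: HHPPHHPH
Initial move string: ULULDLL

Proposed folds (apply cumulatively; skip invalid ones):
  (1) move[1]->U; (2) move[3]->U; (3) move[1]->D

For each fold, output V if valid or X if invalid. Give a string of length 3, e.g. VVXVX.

Answer: VXX

Derivation:
Initial: ULULDLL -> [(0, 0), (0, 1), (-1, 1), (-1, 2), (-2, 2), (-2, 1), (-3, 1), (-4, 1)]
Fold 1: move[1]->U => UUULDLL VALID
Fold 2: move[3]->U => UUUUDLL INVALID (collision), skipped
Fold 3: move[1]->D => UDULDLL INVALID (collision), skipped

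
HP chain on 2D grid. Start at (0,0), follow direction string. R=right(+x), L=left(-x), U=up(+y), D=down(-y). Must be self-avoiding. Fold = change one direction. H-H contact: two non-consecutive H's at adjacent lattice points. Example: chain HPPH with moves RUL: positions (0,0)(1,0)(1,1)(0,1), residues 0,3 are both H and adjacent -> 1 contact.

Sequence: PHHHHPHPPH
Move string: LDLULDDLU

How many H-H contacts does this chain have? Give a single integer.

Positions: [(0, 0), (-1, 0), (-1, -1), (-2, -1), (-2, 0), (-3, 0), (-3, -1), (-3, -2), (-4, -2), (-4, -1)]
H-H contact: residue 1 @(-1,0) - residue 4 @(-2, 0)
H-H contact: residue 3 @(-2,-1) - residue 6 @(-3, -1)
H-H contact: residue 6 @(-3,-1) - residue 9 @(-4, -1)

Answer: 3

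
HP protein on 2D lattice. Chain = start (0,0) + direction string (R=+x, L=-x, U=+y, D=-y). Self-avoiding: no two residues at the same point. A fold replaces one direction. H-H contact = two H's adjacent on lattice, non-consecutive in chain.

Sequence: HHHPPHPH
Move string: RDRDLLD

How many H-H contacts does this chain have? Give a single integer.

Answer: 1

Derivation:
Positions: [(0, 0), (1, 0), (1, -1), (2, -1), (2, -2), (1, -2), (0, -2), (0, -3)]
H-H contact: residue 2 @(1,-1) - residue 5 @(1, -2)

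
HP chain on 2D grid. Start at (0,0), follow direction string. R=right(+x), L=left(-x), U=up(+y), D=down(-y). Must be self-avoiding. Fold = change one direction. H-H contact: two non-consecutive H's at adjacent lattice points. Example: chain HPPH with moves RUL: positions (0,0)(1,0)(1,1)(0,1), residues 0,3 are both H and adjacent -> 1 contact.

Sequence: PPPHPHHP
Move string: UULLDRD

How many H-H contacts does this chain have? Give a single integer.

Positions: [(0, 0), (0, 1), (0, 2), (-1, 2), (-2, 2), (-2, 1), (-1, 1), (-1, 0)]
H-H contact: residue 3 @(-1,2) - residue 6 @(-1, 1)

Answer: 1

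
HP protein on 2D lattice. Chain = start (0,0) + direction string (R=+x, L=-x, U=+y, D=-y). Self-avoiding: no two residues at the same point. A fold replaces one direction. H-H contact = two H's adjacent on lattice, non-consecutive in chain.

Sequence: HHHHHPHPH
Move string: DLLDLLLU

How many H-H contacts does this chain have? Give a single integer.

Positions: [(0, 0), (0, -1), (-1, -1), (-2, -1), (-2, -2), (-3, -2), (-4, -2), (-5, -2), (-5, -1)]
No H-H contacts found.

Answer: 0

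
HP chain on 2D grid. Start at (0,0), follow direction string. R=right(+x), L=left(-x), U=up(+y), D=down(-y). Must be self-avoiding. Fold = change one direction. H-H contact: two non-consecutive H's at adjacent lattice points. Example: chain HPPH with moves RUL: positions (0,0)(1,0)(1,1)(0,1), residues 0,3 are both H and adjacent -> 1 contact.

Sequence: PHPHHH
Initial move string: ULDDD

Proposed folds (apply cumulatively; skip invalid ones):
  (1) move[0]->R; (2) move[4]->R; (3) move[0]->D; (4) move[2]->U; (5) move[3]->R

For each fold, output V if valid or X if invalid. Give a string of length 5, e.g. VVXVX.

Initial: ULDDD -> [(0, 0), (0, 1), (-1, 1), (-1, 0), (-1, -1), (-1, -2)]
Fold 1: move[0]->R => RLDDD INVALID (collision), skipped
Fold 2: move[4]->R => ULDDR VALID
Fold 3: move[0]->D => DLDDR VALID
Fold 4: move[2]->U => DLUDR INVALID (collision), skipped
Fold 5: move[3]->R => DLDRR VALID

Answer: XVVXV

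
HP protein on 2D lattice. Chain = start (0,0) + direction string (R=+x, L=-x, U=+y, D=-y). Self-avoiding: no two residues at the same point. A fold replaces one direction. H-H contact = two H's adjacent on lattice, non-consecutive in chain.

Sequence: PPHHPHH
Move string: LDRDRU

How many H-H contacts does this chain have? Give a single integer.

Positions: [(0, 0), (-1, 0), (-1, -1), (0, -1), (0, -2), (1, -2), (1, -1)]
H-H contact: residue 3 @(0,-1) - residue 6 @(1, -1)

Answer: 1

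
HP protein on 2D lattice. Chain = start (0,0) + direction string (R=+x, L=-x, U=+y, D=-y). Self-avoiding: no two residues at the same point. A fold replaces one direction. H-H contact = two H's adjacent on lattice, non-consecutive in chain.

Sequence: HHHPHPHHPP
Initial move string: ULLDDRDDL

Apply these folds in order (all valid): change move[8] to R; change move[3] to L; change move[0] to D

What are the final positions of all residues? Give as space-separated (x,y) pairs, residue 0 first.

Initial moves: ULLDDRDDL
Fold: move[8]->R => ULLDDRDDR (positions: [(0, 0), (0, 1), (-1, 1), (-2, 1), (-2, 0), (-2, -1), (-1, -1), (-1, -2), (-1, -3), (0, -3)])
Fold: move[3]->L => ULLLDRDDR (positions: [(0, 0), (0, 1), (-1, 1), (-2, 1), (-3, 1), (-3, 0), (-2, 0), (-2, -1), (-2, -2), (-1, -2)])
Fold: move[0]->D => DLLLDRDDR (positions: [(0, 0), (0, -1), (-1, -1), (-2, -1), (-3, -1), (-3, -2), (-2, -2), (-2, -3), (-2, -4), (-1, -4)])

Answer: (0,0) (0,-1) (-1,-1) (-2,-1) (-3,-1) (-3,-2) (-2,-2) (-2,-3) (-2,-4) (-1,-4)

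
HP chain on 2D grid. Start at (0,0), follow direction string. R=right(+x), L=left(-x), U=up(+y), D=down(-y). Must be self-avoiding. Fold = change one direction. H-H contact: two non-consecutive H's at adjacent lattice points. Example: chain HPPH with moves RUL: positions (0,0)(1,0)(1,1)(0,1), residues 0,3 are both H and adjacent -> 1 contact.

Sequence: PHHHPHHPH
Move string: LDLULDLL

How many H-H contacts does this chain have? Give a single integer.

Answer: 1

Derivation:
Positions: [(0, 0), (-1, 0), (-1, -1), (-2, -1), (-2, 0), (-3, 0), (-3, -1), (-4, -1), (-5, -1)]
H-H contact: residue 3 @(-2,-1) - residue 6 @(-3, -1)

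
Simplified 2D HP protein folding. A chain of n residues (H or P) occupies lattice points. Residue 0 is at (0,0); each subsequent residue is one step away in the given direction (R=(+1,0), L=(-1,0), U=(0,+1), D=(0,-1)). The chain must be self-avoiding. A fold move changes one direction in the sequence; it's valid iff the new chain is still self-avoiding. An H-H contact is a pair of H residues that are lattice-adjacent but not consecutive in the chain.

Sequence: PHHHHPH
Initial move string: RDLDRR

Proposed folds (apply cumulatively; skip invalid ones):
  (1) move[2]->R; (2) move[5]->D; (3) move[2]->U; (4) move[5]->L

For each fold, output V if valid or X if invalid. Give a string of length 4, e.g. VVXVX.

Initial: RDLDRR -> [(0, 0), (1, 0), (1, -1), (0, -1), (0, -2), (1, -2), (2, -2)]
Fold 1: move[2]->R => RDRDRR VALID
Fold 2: move[5]->D => RDRDRD VALID
Fold 3: move[2]->U => RDUDRD INVALID (collision), skipped
Fold 4: move[5]->L => RDRDRL INVALID (collision), skipped

Answer: VVXX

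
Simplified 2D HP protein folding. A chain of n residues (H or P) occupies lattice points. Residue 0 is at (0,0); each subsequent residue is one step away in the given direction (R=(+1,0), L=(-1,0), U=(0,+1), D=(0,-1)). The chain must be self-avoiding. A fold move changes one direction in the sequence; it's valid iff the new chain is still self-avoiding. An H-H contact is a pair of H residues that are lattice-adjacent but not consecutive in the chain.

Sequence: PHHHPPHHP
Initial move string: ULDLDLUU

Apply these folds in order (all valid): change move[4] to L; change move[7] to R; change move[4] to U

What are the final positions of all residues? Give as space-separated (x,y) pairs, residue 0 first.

Answer: (0,0) (0,1) (-1,1) (-1,0) (-2,0) (-2,1) (-3,1) (-3,2) (-2,2)

Derivation:
Initial moves: ULDLDLUU
Fold: move[4]->L => ULDLLLUU (positions: [(0, 0), (0, 1), (-1, 1), (-1, 0), (-2, 0), (-3, 0), (-4, 0), (-4, 1), (-4, 2)])
Fold: move[7]->R => ULDLLLUR (positions: [(0, 0), (0, 1), (-1, 1), (-1, 0), (-2, 0), (-3, 0), (-4, 0), (-4, 1), (-3, 1)])
Fold: move[4]->U => ULDLULUR (positions: [(0, 0), (0, 1), (-1, 1), (-1, 0), (-2, 0), (-2, 1), (-3, 1), (-3, 2), (-2, 2)])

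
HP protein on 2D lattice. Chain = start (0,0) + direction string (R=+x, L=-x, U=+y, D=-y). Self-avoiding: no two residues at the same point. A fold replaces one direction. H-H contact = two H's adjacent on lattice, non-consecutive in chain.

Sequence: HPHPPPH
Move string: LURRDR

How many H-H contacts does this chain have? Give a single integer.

Positions: [(0, 0), (-1, 0), (-1, 1), (0, 1), (1, 1), (1, 0), (2, 0)]
No H-H contacts found.

Answer: 0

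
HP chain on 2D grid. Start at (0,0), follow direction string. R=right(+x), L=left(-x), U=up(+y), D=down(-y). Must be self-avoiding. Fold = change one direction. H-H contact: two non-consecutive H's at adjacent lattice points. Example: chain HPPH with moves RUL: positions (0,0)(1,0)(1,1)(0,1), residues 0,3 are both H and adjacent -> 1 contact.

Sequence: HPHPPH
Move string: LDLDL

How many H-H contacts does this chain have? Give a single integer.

Answer: 0

Derivation:
Positions: [(0, 0), (-1, 0), (-1, -1), (-2, -1), (-2, -2), (-3, -2)]
No H-H contacts found.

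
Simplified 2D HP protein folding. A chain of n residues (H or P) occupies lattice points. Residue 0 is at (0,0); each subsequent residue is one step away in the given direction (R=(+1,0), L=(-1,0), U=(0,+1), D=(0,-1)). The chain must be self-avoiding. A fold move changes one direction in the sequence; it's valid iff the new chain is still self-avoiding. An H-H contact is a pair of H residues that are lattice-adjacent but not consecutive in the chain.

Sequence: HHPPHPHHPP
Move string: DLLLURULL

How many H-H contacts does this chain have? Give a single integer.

Positions: [(0, 0), (0, -1), (-1, -1), (-2, -1), (-3, -1), (-3, 0), (-2, 0), (-2, 1), (-3, 1), (-4, 1)]
No H-H contacts found.

Answer: 0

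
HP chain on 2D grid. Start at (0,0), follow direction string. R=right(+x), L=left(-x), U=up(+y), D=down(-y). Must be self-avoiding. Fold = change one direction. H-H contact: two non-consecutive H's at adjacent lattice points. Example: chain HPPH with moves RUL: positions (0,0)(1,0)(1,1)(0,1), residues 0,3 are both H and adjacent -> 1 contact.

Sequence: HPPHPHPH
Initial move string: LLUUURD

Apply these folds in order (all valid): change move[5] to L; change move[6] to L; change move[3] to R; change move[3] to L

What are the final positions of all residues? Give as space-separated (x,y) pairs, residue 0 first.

Answer: (0,0) (-1,0) (-2,0) (-2,1) (-3,1) (-3,2) (-4,2) (-5,2)

Derivation:
Initial moves: LLUUURD
Fold: move[5]->L => LLUUULD (positions: [(0, 0), (-1, 0), (-2, 0), (-2, 1), (-2, 2), (-2, 3), (-3, 3), (-3, 2)])
Fold: move[6]->L => LLUUULL (positions: [(0, 0), (-1, 0), (-2, 0), (-2, 1), (-2, 2), (-2, 3), (-3, 3), (-4, 3)])
Fold: move[3]->R => LLURULL (positions: [(0, 0), (-1, 0), (-2, 0), (-2, 1), (-1, 1), (-1, 2), (-2, 2), (-3, 2)])
Fold: move[3]->L => LLULULL (positions: [(0, 0), (-1, 0), (-2, 0), (-2, 1), (-3, 1), (-3, 2), (-4, 2), (-5, 2)])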